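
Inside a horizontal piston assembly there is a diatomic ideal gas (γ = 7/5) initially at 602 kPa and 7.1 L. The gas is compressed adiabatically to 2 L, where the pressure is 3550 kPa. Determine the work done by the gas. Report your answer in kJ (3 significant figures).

Adiabatic: W = (P₁V₁ − P₂V₂)/(γ − 1) with γ = 7/5.
P₁V₁ = 4274 J, P₂V₂ = 7100 J.
W = (4274 − 7100) / 0.4 = -7065 J.

W ≈ -7.06 kJ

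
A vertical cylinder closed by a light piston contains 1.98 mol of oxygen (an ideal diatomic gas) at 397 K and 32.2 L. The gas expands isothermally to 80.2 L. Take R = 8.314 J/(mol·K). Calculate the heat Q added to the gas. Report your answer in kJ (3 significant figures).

Q ≈ 5.96 kJ

Isothermal ⇒ ΔU = 0, so Q = W = nRT ln(V₂/V₁).
Q = (1.98)(8.314)(397) ln(80.2/32.2) = 6535 × 0.9126 = 5964 J.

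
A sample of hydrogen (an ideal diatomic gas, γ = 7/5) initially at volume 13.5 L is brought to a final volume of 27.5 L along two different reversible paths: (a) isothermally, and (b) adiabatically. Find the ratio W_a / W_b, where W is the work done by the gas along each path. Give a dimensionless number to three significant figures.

Path (a) isothermal: W = P₁V₁ ln(V₂/V₁) → W_a/(P₁V₁) = 0.7115.
Path (b) adiabatic: W = P₁V₁(1 − (V₁/V₂)^(γ−1))/(γ−1) → W_b/(P₁V₁) = 0.6192.
W_a / W_b = 0.7115 / 0.6192 = 1.149.

W_a / W_b ≈ 1.15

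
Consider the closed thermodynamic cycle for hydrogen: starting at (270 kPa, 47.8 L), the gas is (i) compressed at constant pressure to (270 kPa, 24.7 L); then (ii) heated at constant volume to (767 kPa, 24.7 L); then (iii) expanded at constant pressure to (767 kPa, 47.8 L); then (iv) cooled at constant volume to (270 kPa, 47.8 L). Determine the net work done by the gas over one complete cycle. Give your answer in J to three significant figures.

W_net ≈ 11500 J

Constant-volume legs do no work.
W(i) = (270)(24.7 − 47.8) = -6237 J; W(iii) = (767)(47.8 − 24.7) = 17718 J.
W_net = -6237 + 17718 = 11481 J (the clockwise enclosed area).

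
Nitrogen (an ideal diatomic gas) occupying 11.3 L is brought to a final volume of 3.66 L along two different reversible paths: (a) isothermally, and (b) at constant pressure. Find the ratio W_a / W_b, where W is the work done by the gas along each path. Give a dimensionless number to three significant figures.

W_a / W_b ≈ 1.67

Path (a) isothermal: W = P₁V₁ ln(V₂/V₁) → W_a/(P₁V₁) = -1.127.
Path (b) isobaric: W = P₁(V₂ − V₁) → W_b/(P₁V₁) = -0.6761.
W_a / W_b = -1.127 / -0.6761 = 1.667.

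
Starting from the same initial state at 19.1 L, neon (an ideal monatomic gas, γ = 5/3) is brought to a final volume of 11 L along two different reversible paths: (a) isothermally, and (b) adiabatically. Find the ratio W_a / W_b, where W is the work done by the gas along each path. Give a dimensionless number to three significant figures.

W_a / W_b ≈ 0.827

Path (a) isothermal: W = P₁V₁ ln(V₂/V₁) → W_a/(P₁V₁) = -0.5518.
Path (b) adiabatic: W = P₁V₁(1 − (V₁/V₂)^(γ−1))/(γ−1) → W_b/(P₁V₁) = -0.667.
W_a / W_b = -0.5518 / -0.667 = 0.8273.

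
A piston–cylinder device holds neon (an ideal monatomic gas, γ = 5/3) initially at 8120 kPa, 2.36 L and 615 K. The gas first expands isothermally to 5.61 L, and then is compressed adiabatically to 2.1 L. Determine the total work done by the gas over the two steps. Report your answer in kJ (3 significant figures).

W_total ≈ -10.0 kJ

Step 1 (isothermal): W = P₁V₁ ln(V₂/V₁) = (19163) ln(5.61/2.36) = 16593 J.
After step 1: P = 3416 kPa, V = 5.61 L, T = 615 K.
Step 2 (adiabatic): W = (P₁V₁ − P₂V₂)/(γ−1) = (19163 − 36895)/0.667 = -26597 J.
W_total = 16593 − 26597 = -10004 J.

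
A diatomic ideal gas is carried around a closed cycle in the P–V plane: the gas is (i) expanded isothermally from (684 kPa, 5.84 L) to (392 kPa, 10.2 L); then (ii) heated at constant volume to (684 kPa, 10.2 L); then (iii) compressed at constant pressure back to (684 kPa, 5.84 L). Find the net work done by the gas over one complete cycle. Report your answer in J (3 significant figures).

Leg (i): W = PᵢVᵢ ln(V_f/Vᵢ) = (3995) ln(10.2/5.84) = 2228 J.
Leg (ii): W = 0.
Leg (iii): W = PΔV = (684)(5.84 − 10.2) = -2982 J.
W_net = 2228 − 2982 = -754.6 J.

W_net ≈ -755 J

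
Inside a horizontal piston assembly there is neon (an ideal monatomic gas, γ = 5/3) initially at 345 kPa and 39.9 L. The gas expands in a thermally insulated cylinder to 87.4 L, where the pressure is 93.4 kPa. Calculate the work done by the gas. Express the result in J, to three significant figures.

Adiabatic: W = (P₁V₁ − P₂V₂)/(γ − 1) with γ = 5/3.
P₁V₁ = 13766 J, P₂V₂ = 8163 J.
W = (13766 − 8163) / 0.6667 = 8404 J.

W ≈ 8400 J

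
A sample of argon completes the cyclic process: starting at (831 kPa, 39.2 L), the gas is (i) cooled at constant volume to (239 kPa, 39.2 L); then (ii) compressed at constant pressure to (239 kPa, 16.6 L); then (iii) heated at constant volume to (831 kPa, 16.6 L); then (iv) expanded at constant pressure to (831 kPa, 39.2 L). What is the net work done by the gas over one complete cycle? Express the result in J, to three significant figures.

Constant-volume legs do no work.
W(ii) = (239)(16.6 − 39.2) = -5401 J; W(iv) = (831)(39.2 − 16.6) = 18781 J.
W_net = -5401 + 18781 = 13379 J (the clockwise enclosed area).

W_net ≈ 13400 J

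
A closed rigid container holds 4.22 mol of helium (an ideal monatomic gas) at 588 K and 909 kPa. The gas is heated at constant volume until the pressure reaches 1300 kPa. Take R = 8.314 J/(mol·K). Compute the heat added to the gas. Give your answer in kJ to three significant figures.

Constant volume ⇒ W = 0, so Q = ΔU = nCᵥΔT with Cᵥ = 3R/2 = 12.47 J/(mol·K).
At constant V, T₂/T₁ = P₂/P₁ ⇒ ΔT = T₁(P₂/P₁ − 1) = 588·(1300/909 − 1) = 252.9 K.
ΔU = (4.22)(12.47)(252.9) = 13311 J.

Q ≈ 13.3 kJ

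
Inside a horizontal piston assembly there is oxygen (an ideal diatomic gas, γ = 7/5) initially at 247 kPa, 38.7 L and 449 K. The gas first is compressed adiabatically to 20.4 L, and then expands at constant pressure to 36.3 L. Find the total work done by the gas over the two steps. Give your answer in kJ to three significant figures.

W_total ≈ 2.65 kJ

Step 1 (adiabatic): W = (P₁V₁ − P₂V₂)/(γ−1) = (9559 − 12349)/0.4 = -6976 J.
After step 1: P = 605.4 kPa, V = 20.4 L, T = 580.1 K.
Step 2 (isobaric): W = PΔV = (605.4 kPa)(36.3 − 20.4 L) = 9625 J.
W_total = -6976 + 9625 = 2649 J.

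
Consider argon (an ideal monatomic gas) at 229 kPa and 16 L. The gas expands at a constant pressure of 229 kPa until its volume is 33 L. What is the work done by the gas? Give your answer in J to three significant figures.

W ≈ 3890 J

Isobaric: W = P ΔV.
W = (229 kPa)(33 − 16 L) = (229)(17) = 3893 J.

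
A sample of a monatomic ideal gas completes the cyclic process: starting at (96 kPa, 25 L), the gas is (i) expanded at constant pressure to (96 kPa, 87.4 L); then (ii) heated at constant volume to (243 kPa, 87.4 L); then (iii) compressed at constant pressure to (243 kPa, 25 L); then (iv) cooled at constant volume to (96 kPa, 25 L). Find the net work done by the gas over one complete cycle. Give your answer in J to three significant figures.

W_net ≈ -9170 J

Constant-volume legs do no work.
W(i) = (96)(87.4 − 25) = 5990 J; W(iii) = (243)(25 − 87.4) = -15163 J.
W_net = 5990 − 15163 = -9173 J (the counter-clockwise enclosed area).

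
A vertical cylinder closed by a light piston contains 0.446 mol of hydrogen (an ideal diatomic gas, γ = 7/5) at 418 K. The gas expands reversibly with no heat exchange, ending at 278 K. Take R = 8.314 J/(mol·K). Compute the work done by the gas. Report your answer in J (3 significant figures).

W ≈ 1300 J

Adiabatic ⇒ Q = 0, so W_by = −ΔU = nCᵥ(T₁ − T₂).
Cᵥ = 5R/2 = 20.79 J/(mol·K).
W = (0.446)(20.79)(418 − 278) = 1298 J.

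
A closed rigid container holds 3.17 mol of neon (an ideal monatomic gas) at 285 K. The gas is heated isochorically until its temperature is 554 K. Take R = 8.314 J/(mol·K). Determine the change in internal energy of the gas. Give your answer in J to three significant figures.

ΔU ≈ 10600 J

Constant volume ⇒ W = 0, so Q = ΔU = nCᵥΔT with Cᵥ = 3R/2 = 12.47 J/(mol·K).
ΔU = (3.17)(12.47)(554 − 285) = 10634 J.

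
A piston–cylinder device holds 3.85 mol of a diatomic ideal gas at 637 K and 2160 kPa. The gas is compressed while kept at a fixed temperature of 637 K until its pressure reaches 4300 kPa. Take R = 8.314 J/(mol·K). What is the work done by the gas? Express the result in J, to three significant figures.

Isothermal process: W = nRT ln(V₂/V₁) = nRT ln(P₁/P₂).
W = (3.85)(8.314)(637) × ln(2160/4300)
  = 20390 × ln(0.5023) = 20390 × -0.6885
W_by_gas = -14038 J.

W ≈ -14000 J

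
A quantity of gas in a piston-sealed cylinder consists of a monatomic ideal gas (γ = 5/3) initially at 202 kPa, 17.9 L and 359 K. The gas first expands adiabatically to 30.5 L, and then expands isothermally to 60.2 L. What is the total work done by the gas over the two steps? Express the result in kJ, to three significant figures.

W_total ≈ 3.35 kJ

Step 1 (adiabatic): W = (P₁V₁ − P₂V₂)/(γ−1) = (3616 − 2535)/0.667 = 1622 J.
After step 1: P = 83.1 kPa, V = 30.5 L, T = 251.6 K.
Step 2 (isothermal): W = P₁V₁ ln(V₂/V₁) = (2535) ln(60.2/30.5) = 1723 J.
W_total = 1622 + 1723 = 3345 J.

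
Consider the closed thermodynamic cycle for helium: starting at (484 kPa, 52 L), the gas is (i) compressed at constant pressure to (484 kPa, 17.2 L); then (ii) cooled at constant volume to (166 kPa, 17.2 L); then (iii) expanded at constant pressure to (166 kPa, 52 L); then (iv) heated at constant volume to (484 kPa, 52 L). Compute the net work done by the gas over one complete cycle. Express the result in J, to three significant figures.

Constant-volume legs do no work.
W(i) = (484)(17.2 − 52) = -16843 J; W(iii) = (166)(52 − 17.2) = 5777 J.
W_net = -16843 + 5777 = -11066 J (the counter-clockwise enclosed area).

W_net ≈ -11100 J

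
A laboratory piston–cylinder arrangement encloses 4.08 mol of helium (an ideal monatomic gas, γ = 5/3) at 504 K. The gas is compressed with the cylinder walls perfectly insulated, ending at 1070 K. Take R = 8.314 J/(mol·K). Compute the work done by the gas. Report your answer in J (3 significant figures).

Adiabatic ⇒ Q = 0, so W_by = −ΔU = nCᵥ(T₁ − T₂).
Cᵥ = 3R/2 = 12.47 J/(mol·K).
W = (4.08)(12.47)(504 − 1070) = -28799 J.

W ≈ -28800 J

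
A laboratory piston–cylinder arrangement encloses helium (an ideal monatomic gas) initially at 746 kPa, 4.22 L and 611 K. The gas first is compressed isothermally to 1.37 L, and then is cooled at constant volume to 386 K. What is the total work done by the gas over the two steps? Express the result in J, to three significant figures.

Step 1 (isothermal): W = P₁V₁ ln(V₂/V₁) = (3148) ln(1.37/4.22) = -3542 J.
Step 2 (isochoric): W = 0 (constant volume).
W_total = -3542 + 0 = -3542 J.

W_total ≈ -3540 J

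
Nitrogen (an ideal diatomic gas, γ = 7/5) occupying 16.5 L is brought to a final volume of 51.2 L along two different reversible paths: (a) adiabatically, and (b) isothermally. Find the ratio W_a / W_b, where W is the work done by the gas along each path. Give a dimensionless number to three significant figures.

Path (a) adiabatic: W = P₁V₁(1 − (V₁/V₂)^(γ−1))/(γ−1) → W_a/(P₁V₁) = 0.9106.
Path (b) isothermal: W = P₁V₁ ln(V₂/V₁) → W_b/(P₁V₁) = 1.132.
W_a / W_b = 0.9106 / 1.132 = 0.8042.

W_a / W_b ≈ 0.804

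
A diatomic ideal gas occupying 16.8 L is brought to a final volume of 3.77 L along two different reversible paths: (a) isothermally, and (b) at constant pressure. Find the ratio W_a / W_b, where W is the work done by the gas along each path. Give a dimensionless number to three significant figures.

Path (a) isothermal: W = P₁V₁ ln(V₂/V₁) → W_a/(P₁V₁) = -1.494.
Path (b) isobaric: W = P₁(V₂ − V₁) → W_b/(P₁V₁) = -0.7756.
W_a / W_b = -1.494 / -0.7756 = 1.927.

W_a / W_b ≈ 1.93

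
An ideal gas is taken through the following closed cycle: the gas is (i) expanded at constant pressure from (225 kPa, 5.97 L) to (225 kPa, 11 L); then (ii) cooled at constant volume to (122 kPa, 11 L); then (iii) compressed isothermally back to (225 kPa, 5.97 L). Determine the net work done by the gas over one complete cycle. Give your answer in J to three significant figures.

W_net ≈ 312 J

Leg (i): W = PΔV = (225)(11 − 5.97) = 1132 J.
Leg (ii): W = 0.
Leg (iii): W = PᵢVᵢ ln(V_f/Vᵢ) = (1342) ln(5.97/11) = -820.2 J.
W_net = 1132 − 820.2 = 311.6 J.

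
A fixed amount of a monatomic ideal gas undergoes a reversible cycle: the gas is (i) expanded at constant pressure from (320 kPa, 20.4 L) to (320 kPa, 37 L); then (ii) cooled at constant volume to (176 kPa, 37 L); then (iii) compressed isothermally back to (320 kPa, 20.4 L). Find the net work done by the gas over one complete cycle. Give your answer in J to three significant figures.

Leg (i): W = PΔV = (320)(37 − 20.4) = 5312 J.
Leg (ii): W = 0.
Leg (iii): W = PᵢVᵢ ln(V_f/Vᵢ) = (6512) ln(20.4/37) = -3877 J.
W_net = 5312 − 3877 = 1435 J.

W_net ≈ 1430 J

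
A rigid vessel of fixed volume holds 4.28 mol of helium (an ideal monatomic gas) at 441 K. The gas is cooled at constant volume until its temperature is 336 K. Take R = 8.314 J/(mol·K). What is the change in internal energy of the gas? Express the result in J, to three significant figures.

Constant volume ⇒ W = 0, so Q = ΔU = nCᵥΔT with Cᵥ = 3R/2 = 12.47 J/(mol·K).
ΔU = (4.28)(12.47)(336 − 441) = -5604 J.

ΔU ≈ -5600 J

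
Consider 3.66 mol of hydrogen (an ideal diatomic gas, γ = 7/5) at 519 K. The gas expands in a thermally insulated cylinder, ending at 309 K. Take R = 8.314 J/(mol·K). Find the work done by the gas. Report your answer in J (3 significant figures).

Adiabatic ⇒ Q = 0, so W_by = −ΔU = nCᵥ(T₁ − T₂).
Cᵥ = 5R/2 = 20.79 J/(mol·K).
W = (3.66)(20.79)(519 − 309) = 15975 J.

W ≈ 16000 J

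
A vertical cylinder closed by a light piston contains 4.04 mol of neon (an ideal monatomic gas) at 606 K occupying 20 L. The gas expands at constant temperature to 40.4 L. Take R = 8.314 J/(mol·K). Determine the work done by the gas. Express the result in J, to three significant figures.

Isothermal: W = nRT ln(V₂/V₁).
W = (4.04)(8.314)(606) × ln(40.4/20)
  = 20355 × 0.7031
W_by_gas = 14311 J.

W ≈ 14300 J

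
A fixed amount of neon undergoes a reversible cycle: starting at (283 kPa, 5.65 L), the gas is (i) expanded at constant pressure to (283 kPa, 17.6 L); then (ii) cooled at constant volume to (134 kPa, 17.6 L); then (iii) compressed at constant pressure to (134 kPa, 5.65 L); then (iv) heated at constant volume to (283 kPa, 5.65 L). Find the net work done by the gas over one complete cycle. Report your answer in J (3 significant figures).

W_net ≈ 1780 J

Constant-volume legs do no work.
W(i) = (283)(17.6 − 5.65) = 3382 J; W(iii) = (134)(5.65 − 17.6) = -1601 J.
W_net = 3382 − 1601 = 1781 J (the clockwise enclosed area).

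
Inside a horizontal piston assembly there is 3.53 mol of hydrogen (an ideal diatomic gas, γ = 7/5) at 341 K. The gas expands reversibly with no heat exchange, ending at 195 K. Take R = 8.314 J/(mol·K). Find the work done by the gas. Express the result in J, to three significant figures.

W ≈ 10700 J

Adiabatic ⇒ Q = 0, so W_by = −ΔU = nCᵥ(T₁ − T₂).
Cᵥ = 5R/2 = 20.79 J/(mol·K).
W = (3.53)(20.79)(341 − 195) = 10712 J.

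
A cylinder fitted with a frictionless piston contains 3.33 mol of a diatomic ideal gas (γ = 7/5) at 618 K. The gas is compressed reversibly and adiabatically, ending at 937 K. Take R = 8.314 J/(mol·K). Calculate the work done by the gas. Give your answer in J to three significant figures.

W ≈ -22100 J

Adiabatic ⇒ Q = 0, so W_by = −ΔU = nCᵥ(T₁ − T₂).
Cᵥ = 5R/2 = 20.79 J/(mol·K).
W = (3.33)(20.79)(618 − 937) = -22079 J.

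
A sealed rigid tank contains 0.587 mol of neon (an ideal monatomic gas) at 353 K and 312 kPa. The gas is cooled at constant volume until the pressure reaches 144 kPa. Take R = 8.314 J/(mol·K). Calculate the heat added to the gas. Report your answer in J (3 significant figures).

Constant volume ⇒ W = 0, so Q = ΔU = nCᵥΔT with Cᵥ = 3R/2 = 12.47 J/(mol·K).
At constant V, T₂/T₁ = P₂/P₁ ⇒ ΔT = T₁(P₂/P₁ − 1) = 353·(144/312 − 1) = -190.1 K.
ΔU = (0.587)(12.47)(-190.1) = -1391 J.

Q ≈ -1390 J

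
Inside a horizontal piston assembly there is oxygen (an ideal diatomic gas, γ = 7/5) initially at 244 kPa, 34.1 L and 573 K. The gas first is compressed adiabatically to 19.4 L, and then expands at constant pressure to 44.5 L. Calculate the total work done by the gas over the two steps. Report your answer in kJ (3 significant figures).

W_total ≈ 8.23 kJ

Step 1 (adiabatic): W = (P₁V₁ − P₂V₂)/(γ−1) = (8320 − 10426)/0.4 = -5264 J.
After step 1: P = 537.4 kPa, V = 19.4 L, T = 718 K.
Step 2 (isobaric): W = PΔV = (537.4 kPa)(44.5 − 19.4 L) = 13490 J.
W_total = -5264 + 13490 = 8225 J.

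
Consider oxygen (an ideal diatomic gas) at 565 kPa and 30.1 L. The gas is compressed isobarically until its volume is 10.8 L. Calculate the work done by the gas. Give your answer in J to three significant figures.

Isobaric: W = P ΔV.
W = (565 kPa)(10.8 − 30.1 L) = (565)(-19.3) = -10904 J.

W ≈ -10900 J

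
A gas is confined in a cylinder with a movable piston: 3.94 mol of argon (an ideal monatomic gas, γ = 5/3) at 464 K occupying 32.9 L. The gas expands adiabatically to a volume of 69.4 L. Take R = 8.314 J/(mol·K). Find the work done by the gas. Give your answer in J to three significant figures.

W ≈ 8940 J

Adiabatic: TV^(γ−1) = const with γ = 5/3.
T₂ = T₁ (V₁/V₂)^(γ−1) = 464 × (32.9/69.4)^0.667 = 464 × 0.608 = 282.1 K.
W_by = nCᵥ(T₁ − T₂) = (3.94)(12.47)(464 − 282.1) = 8938 J.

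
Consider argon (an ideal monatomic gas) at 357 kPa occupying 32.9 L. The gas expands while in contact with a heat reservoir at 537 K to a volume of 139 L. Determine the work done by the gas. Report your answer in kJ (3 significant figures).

Isothermal: W = nRT ln(V₂/V₁) = P₁V₁ ln(V₂/V₁).
P₁V₁ = (357 kPa)(32.9 L) = 11745 J.
W = 11745 × ln(139/32.9) = 11745 × 1.441
W_by_gas = 16925 J.

W ≈ 16.9 kJ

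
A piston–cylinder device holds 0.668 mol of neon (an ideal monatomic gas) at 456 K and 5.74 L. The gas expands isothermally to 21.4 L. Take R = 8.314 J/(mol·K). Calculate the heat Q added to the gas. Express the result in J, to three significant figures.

Isothermal ⇒ ΔU = 0, so Q = W = nRT ln(V₂/V₁).
Q = (0.668)(8.314)(456) ln(21.4/5.74) = 2533 × 1.316 = 3333 J.

Q ≈ 3330 J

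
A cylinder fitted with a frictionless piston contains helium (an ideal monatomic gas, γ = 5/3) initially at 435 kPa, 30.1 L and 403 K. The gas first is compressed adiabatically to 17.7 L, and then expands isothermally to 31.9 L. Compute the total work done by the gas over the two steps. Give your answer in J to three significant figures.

W_total ≈ 2650 J

Step 1 (adiabatic): W = (P₁V₁ − P₂V₂)/(γ−1) = (13094 − 18655)/0.667 = -8342 J.
After step 1: P = 1054 kPa, V = 17.7 L, T = 574.2 K.
Step 2 (isothermal): W = P₁V₁ ln(V₂/V₁) = (18655) ln(31.9/17.7) = 10988 J.
W_total = -8342 + 10988 = 2647 J.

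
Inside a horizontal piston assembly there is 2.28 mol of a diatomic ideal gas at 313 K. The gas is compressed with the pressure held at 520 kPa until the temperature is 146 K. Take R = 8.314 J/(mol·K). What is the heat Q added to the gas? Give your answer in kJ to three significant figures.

Q ≈ -11.1 kJ

Isobaric: W = nRΔT = (2.28)(8.314)(-167) = -3166 J.
ΔU = nCᵥΔT with Cᵥ = 5R/2: ΔU = (2.28)(20.79)(-167) = -7914 J.
Q = ΔU + W = -7914 − 3166 = -11080 J.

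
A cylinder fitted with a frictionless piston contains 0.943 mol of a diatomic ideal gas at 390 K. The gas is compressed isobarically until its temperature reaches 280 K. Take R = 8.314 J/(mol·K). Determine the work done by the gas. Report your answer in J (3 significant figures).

W ≈ -862 J

Isobaric: W = P ΔV = nR ΔT.
W = (0.943)(8.314)(280 − 390) = -862.4 J.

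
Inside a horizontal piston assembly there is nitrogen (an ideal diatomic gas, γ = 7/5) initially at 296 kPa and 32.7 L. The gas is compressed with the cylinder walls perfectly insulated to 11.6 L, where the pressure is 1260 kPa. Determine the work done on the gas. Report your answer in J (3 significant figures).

Adiabatic: W = (P₁V₁ − P₂V₂)/(γ − 1) with γ = 7/5.
P₁V₁ = 9679 J, P₂V₂ = 14616 J.
W = (9679 − 14616) / 0.4 = -12342 J.
Work on gas = −W_by = 12342 J.

W ≈ 12300 J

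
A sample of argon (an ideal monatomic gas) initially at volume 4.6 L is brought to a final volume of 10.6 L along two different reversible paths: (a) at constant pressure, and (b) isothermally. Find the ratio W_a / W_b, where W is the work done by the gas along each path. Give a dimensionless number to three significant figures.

W_a / W_b ≈ 1.56

Path (a) isobaric: W = P₁(V₂ − V₁) → W_a/(P₁V₁) = 1.304.
Path (b) isothermal: W = P₁V₁ ln(V₂/V₁) → W_b/(P₁V₁) = 0.8348.
W_a / W_b = 1.304 / 0.8348 = 1.562.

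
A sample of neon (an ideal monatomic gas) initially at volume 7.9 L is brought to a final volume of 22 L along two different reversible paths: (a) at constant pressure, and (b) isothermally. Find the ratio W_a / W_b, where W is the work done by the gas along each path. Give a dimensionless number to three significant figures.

W_a / W_b ≈ 1.74

Path (a) isobaric: W = P₁(V₂ − V₁) → W_a/(P₁V₁) = 1.785.
Path (b) isothermal: W = P₁V₁ ln(V₂/V₁) → W_b/(P₁V₁) = 1.024.
W_a / W_b = 1.785 / 1.024 = 1.743.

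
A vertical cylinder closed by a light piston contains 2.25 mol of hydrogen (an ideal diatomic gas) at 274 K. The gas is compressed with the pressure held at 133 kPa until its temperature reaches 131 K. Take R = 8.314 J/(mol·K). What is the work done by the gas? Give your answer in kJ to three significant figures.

Isobaric: W = P ΔV = nR ΔT.
W = (2.25)(8.314)(131 − 274) = -2675 J.

W ≈ -2.68 kJ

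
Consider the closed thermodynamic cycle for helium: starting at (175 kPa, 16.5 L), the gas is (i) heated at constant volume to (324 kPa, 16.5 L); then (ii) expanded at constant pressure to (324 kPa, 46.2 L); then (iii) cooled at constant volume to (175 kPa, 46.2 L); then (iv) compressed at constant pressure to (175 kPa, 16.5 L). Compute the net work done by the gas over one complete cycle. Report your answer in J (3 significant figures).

Constant-volume legs do no work.
W(ii) = (324)(46.2 − 16.5) = 9623 J; W(iv) = (175)(16.5 − 46.2) = -5198 J.
W_net = 9623 − 5198 = 4425 J (the clockwise enclosed area).

W_net ≈ 4430 J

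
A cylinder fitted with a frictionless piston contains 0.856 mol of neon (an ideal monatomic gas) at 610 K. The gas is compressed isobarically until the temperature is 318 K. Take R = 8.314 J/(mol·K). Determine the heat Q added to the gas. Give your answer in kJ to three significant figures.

Q ≈ -5.20 kJ

Isobaric: W = nRΔT = (0.856)(8.314)(-292) = -2078 J.
ΔU = nCᵥΔT with Cᵥ = 3R/2: ΔU = (0.856)(12.47)(-292) = -3117 J.
Q = ΔU + W = -3117 − 2078 = -5195 J.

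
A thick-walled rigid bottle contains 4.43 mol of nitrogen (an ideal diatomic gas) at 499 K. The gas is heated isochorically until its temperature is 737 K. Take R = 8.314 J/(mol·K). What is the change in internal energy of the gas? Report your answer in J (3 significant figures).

Constant volume ⇒ W = 0, so Q = ΔU = nCᵥΔT with Cᵥ = 5R/2 = 20.79 J/(mol·K).
ΔU = (4.43)(20.79)(737 − 499) = 21914 J.

ΔU ≈ 21900 J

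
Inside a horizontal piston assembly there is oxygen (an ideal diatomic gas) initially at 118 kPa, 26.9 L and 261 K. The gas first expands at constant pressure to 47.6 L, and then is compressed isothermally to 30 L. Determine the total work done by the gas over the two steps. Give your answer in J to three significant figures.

Step 1 (isobaric): W = PΔV = (118 kPa)(47.6 − 26.9 L) = 2443 J.
After step 1: P = 118 kPa, V = 47.6 L, T = 461.8 K.
Step 2 (isothermal): W = P₁V₁ ln(V₂/V₁) = (5617) ln(30/47.6) = -2593 J.
W_total = 2443 − 2593 = -150.3 J.

W_total ≈ -150 J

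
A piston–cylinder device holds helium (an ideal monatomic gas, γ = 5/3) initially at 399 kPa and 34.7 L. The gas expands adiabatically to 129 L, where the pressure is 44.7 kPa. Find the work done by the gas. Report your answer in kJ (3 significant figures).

W ≈ 12.1 kJ

Adiabatic: W = (P₁V₁ − P₂V₂)/(γ − 1) with γ = 5/3.
P₁V₁ = 13845 J, P₂V₂ = 5766 J.
W = (13845 − 5766) / 0.6667 = 12118 J.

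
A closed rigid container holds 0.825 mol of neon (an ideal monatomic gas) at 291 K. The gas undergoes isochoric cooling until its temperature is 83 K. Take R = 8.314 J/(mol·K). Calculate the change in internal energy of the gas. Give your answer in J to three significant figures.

ΔU ≈ -2140 J

Constant volume ⇒ W = 0, so Q = ΔU = nCᵥΔT with Cᵥ = 3R/2 = 12.47 J/(mol·K).
ΔU = (0.825)(12.47)(83 − 291) = -2140 J.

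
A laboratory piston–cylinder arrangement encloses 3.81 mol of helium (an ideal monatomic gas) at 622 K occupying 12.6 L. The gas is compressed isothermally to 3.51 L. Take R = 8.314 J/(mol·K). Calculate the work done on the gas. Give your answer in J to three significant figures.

Isothermal: W = nRT ln(V₂/V₁).
W = (3.81)(8.314)(622) × ln(3.51/12.6)
  = 19703 × -1.278
W_by_gas = -25182 J; work on gas = −W_by = 25182 J.

W ≈ 25200 J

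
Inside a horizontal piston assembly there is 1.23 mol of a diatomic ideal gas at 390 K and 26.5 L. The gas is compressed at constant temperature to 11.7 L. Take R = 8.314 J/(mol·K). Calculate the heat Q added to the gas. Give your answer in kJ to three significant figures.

Q ≈ -3.26 kJ

Isothermal ⇒ ΔU = 0, so Q = W = nRT ln(V₂/V₁).
Q = (1.23)(8.314)(390) ln(11.7/26.5) = 3988 × -0.8176 = -3261 J.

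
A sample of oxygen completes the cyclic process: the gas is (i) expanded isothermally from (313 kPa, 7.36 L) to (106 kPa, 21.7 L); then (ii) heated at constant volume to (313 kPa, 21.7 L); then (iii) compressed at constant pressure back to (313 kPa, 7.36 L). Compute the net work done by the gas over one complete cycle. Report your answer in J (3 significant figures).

W_net ≈ -2000 J

Leg (i): W = PᵢVᵢ ln(V_f/Vᵢ) = (2304) ln(21.7/7.36) = 2491 J.
Leg (ii): W = 0.
Leg (iii): W = PΔV = (313)(7.36 − 21.7) = -4488 J.
W_net = 2491 − 4488 = -1998 J.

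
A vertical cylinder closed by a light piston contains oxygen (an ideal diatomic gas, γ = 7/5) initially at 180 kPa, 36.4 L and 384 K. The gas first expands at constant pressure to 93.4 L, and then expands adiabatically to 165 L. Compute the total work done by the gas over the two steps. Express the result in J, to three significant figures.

Step 1 (isobaric): W = PΔV = (180 kPa)(93.4 − 36.4 L) = 10260 J.
After step 1: P = 180 kPa, V = 93.4 L, T = 985.3 K.
Step 2 (adiabatic): W = (P₁V₁ − P₂V₂)/(γ−1) = (16812 − 13390)/0.4 = 8556 J.
W_total = 10260 + 8556 = 18816 J.

W_total ≈ 18800 J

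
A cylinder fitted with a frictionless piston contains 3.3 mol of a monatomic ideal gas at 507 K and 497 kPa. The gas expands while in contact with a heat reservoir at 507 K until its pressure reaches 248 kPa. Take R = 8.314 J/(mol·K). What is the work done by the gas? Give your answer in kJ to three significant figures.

Isothermal process: W = nRT ln(V₂/V₁) = nRT ln(P₁/P₂).
W = (3.3)(8.314)(507) × ln(497/248)
  = 13910 × ln(2.004) = 13910 × 0.6952
W_by_gas = 9670 J.

W ≈ 9.67 kJ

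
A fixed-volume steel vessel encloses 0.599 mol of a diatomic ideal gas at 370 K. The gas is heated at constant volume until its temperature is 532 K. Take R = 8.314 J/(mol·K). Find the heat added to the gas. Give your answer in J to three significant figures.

Q ≈ 2020 J

Constant volume ⇒ W = 0, so Q = ΔU = nCᵥΔT with Cᵥ = 5R/2 = 20.79 J/(mol·K).
ΔU = (0.599)(20.79)(532 − 370) = 2017 J.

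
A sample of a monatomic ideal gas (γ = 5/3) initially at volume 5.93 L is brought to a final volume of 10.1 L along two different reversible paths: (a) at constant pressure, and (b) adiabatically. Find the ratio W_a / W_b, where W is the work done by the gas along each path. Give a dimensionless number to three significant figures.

Path (a) isobaric: W = P₁(V₂ − V₁) → W_a/(P₁V₁) = 0.7032.
Path (b) adiabatic: W = P₁V₁(1 − (V₁/V₂)^(γ−1))/(γ−1) → W_b/(P₁V₁) = 0.4482.
W_a / W_b = 0.7032 / 0.4482 = 1.569.

W_a / W_b ≈ 1.57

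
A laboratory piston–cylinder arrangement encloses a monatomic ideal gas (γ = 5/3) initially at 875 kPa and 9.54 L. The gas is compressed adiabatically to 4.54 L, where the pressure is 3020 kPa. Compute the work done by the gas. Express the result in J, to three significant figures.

Adiabatic: W = (P₁V₁ − P₂V₂)/(γ − 1) with γ = 5/3.
P₁V₁ = 8348 J, P₂V₂ = 13711 J.
W = (8348 − 13711) / 0.6667 = -8045 J.

W ≈ -8040 J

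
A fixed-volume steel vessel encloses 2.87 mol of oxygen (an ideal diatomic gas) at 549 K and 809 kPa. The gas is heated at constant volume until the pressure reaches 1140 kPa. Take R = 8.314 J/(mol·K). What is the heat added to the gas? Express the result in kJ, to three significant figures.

Q ≈ 13.4 kJ

Constant volume ⇒ W = 0, so Q = ΔU = nCᵥΔT with Cᵥ = 5R/2 = 20.79 J/(mol·K).
At constant V, T₂/T₁ = P₂/P₁ ⇒ ΔT = T₁(P₂/P₁ − 1) = 549·(1140/809 − 1) = 224.6 K.
ΔU = (2.87)(20.79)(224.6) = 13399 J.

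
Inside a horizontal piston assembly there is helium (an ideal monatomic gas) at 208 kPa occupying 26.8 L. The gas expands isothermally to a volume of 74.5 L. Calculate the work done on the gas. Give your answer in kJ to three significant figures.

W ≈ -5.70 kJ

Isothermal: W = nRT ln(V₂/V₁) = P₁V₁ ln(V₂/V₁).
P₁V₁ = (208 kPa)(26.8 L) = 5574 J.
W = 5574 × ln(74.5/26.8) = 5574 × 1.022
W_by_gas = 5699 J; work on gas = −W_by = -5699 J.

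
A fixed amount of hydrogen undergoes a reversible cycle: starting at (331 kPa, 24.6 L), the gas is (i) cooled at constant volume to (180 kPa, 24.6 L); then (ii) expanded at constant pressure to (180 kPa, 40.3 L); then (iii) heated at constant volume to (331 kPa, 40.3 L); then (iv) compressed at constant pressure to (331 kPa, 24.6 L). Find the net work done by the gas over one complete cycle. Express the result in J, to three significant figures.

Constant-volume legs do no work.
W(ii) = (180)(40.3 − 24.6) = 2826 J; W(iv) = (331)(24.6 − 40.3) = -5197 J.
W_net = 2826 − 5197 = -2371 J (the counter-clockwise enclosed area).

W_net ≈ -2370 J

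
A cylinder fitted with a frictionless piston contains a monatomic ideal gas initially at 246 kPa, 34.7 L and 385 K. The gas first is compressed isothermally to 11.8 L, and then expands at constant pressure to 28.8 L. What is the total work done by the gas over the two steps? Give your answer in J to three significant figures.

Step 1 (isothermal): W = P₁V₁ ln(V₂/V₁) = (8536) ln(11.8/34.7) = -9207 J.
After step 1: P = 723.4 kPa, V = 11.8 L, T = 385 K.
Step 2 (isobaric): W = PΔV = (723.4 kPa)(28.8 − 11.8 L) = 12298 J.
W_total = -9207 + 12298 = 3090 J.

W_total ≈ 3090 J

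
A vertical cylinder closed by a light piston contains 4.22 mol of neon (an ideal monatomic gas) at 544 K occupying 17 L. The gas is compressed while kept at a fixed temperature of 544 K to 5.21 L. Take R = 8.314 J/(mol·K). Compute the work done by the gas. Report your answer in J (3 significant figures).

W ≈ -22600 J

Isothermal: W = nRT ln(V₂/V₁).
W = (4.22)(8.314)(544) × ln(5.21/17)
  = 19086 × -1.183
W_by_gas = -22572 J.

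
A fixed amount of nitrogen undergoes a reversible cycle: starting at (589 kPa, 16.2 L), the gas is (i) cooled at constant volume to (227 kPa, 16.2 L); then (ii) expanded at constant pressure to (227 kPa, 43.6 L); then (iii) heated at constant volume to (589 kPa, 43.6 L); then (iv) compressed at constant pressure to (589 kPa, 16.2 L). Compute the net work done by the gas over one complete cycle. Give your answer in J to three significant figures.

Constant-volume legs do no work.
W(ii) = (227)(43.6 − 16.2) = 6220 J; W(iv) = (589)(16.2 − 43.6) = -16139 J.
W_net = 6220 − 16139 = -9919 J (the counter-clockwise enclosed area).

W_net ≈ -9920 J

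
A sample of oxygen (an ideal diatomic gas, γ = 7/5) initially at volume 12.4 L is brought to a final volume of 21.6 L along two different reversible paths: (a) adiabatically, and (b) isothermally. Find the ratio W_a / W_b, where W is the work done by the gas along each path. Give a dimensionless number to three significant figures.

W_a / W_b ≈ 0.897

Path (a) adiabatic: W = P₁V₁(1 − (V₁/V₂)^(γ−1))/(γ−1) → W_a/(P₁V₁) = 0.4977.
Path (b) isothermal: W = P₁V₁ ln(V₂/V₁) → W_b/(P₁V₁) = 0.555.
W_a / W_b = 0.4977 / 0.555 = 0.8968.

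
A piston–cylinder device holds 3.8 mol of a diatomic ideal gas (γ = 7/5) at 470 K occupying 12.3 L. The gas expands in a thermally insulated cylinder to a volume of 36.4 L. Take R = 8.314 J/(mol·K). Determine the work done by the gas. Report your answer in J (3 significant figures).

Adiabatic: TV^(γ−1) = const with γ = 7/5.
T₂ = T₁ (V₁/V₂)^(γ−1) = 470 × (12.3/36.4)^0.4 = 470 × 0.6479 = 304.5 K.
W_by = nCᵥ(T₁ − T₂) = (3.8)(20.79)(470 − 304.5) = 13070 J.

W ≈ 13100 J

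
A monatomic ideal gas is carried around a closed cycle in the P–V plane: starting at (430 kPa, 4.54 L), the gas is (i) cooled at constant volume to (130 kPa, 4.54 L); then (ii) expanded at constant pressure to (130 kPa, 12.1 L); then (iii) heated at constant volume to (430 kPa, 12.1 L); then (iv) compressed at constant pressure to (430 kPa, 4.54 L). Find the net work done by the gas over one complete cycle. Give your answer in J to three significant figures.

W_net ≈ -2270 J

Constant-volume legs do no work.
W(ii) = (130)(12.1 − 4.54) = 982.8 J; W(iv) = (430)(4.54 − 12.1) = -3251 J.
W_net = 982.8 − 3251 = -2268 J (the counter-clockwise enclosed area).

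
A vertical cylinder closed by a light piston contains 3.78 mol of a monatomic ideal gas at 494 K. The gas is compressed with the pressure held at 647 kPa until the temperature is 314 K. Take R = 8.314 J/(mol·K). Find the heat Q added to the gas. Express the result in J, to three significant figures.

Isobaric: W = nRΔT = (3.78)(8.314)(-180) = -5657 J.
ΔU = nCᵥΔT with Cᵥ = 3R/2: ΔU = (3.78)(12.47)(-180) = -8485 J.
Q = ΔU + W = -8485 − 5657 = -14142 J.

Q ≈ -14100 J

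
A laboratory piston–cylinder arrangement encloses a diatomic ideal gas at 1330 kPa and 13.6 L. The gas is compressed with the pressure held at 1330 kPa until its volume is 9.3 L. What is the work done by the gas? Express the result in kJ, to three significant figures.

Isobaric: W = P ΔV.
W = (1330 kPa)(9.3 − 13.6 L) = (1330)(-4.3) = -5719 J.

W ≈ -5.72 kJ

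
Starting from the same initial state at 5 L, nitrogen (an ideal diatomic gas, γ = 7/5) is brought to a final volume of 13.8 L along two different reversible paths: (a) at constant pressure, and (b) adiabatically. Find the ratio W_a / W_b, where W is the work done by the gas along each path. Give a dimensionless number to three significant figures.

Path (a) isobaric: W = P₁(V₂ − V₁) → W_a/(P₁V₁) = 1.76.
Path (b) adiabatic: W = P₁V₁(1 − (V₁/V₂)^(γ−1))/(γ−1) → W_b/(P₁V₁) = 0.8344.
W_a / W_b = 1.76 / 0.8344 = 2.109.

W_a / W_b ≈ 2.11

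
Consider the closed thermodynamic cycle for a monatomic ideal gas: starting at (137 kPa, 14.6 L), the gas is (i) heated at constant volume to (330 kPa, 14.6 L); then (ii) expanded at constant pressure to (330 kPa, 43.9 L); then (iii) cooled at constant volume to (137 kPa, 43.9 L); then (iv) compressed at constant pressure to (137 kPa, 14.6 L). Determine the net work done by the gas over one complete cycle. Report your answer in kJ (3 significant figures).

W_net ≈ 5.65 kJ

Constant-volume legs do no work.
W(ii) = (330)(43.9 − 14.6) = 9669 J; W(iv) = (137)(14.6 − 43.9) = -4014 J.
W_net = 9669 − 4014 = 5655 J (the clockwise enclosed area).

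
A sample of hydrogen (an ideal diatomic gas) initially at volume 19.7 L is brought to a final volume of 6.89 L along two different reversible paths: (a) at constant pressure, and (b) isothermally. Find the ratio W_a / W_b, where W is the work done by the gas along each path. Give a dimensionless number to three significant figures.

W_a / W_b ≈ 0.619

Path (a) isobaric: W = P₁(V₂ − V₁) → W_a/(P₁V₁) = -0.6503.
Path (b) isothermal: W = P₁V₁ ln(V₂/V₁) → W_b/(P₁V₁) = -1.051.
W_a / W_b = -0.6503 / -1.051 = 0.619.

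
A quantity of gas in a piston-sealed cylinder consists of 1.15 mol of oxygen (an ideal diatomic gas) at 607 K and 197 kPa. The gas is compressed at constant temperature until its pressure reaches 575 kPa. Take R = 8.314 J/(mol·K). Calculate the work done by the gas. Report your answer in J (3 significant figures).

Isothermal process: W = nRT ln(V₂/V₁) = nRT ln(P₁/P₂).
W = (1.15)(8.314)(607) × ln(197/575)
  = 5804 × ln(0.3426) = 5804 × -1.071
W_by_gas = -6217 J.

W ≈ -6220 J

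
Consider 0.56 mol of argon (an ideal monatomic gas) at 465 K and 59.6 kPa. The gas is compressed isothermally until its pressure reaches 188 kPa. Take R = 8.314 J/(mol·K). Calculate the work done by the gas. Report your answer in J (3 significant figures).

W ≈ -2490 J

Isothermal process: W = nRT ln(V₂/V₁) = nRT ln(P₁/P₂).
W = (0.56)(8.314)(465) × ln(59.6/188)
  = 2165 × ln(0.317) = 2165 × -1.149
W_by_gas = -2487 J.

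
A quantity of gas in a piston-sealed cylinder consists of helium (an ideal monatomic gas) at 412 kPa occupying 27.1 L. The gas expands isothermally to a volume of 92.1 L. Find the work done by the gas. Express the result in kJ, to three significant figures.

W ≈ 13.7 kJ

Isothermal: W = nRT ln(V₂/V₁) = P₁V₁ ln(V₂/V₁).
P₁V₁ = (412 kPa)(27.1 L) = 11165 J.
W = 11165 × ln(92.1/27.1) = 11165 × 1.223
W_by_gas = 13659 J.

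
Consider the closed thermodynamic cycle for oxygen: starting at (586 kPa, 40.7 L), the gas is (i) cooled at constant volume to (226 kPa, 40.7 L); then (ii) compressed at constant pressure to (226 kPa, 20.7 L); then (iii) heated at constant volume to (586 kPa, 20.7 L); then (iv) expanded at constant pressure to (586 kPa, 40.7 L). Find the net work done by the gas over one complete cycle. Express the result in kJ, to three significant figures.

W_net ≈ 7.20 kJ

Constant-volume legs do no work.
W(ii) = (226)(20.7 − 40.7) = -4520 J; W(iv) = (586)(40.7 − 20.7) = 11720 J.
W_net = -4520 + 11720 = 7200 J (the clockwise enclosed area).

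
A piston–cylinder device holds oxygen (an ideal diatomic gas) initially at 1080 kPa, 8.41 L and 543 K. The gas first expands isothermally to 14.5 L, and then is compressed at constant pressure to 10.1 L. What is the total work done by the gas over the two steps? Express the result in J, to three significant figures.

W_total ≈ 2190 J

Step 1 (isothermal): W = P₁V₁ ln(V₂/V₁) = (9083) ln(14.5/8.41) = 4948 J.
After step 1: P = 626.4 kPa, V = 14.5 L, T = 543 K.
Step 2 (isobaric): W = PΔV = (626.4 kPa)(10.1 − 14.5 L) = -2756 J.
W_total = 4948 − 2756 = 2191 J.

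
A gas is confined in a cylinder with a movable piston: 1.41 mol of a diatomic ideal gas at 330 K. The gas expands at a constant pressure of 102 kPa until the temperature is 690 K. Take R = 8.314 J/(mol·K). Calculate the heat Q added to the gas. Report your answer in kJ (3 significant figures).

Isobaric: W = nRΔT = (1.41)(8.314)(360) = 4220 J.
ΔU = nCᵥΔT with Cᵥ = 5R/2: ΔU = (1.41)(20.79)(360) = 10550 J.
Q = ΔU + W = 10550 + 4220 = 14771 J.

Q ≈ 14.8 kJ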